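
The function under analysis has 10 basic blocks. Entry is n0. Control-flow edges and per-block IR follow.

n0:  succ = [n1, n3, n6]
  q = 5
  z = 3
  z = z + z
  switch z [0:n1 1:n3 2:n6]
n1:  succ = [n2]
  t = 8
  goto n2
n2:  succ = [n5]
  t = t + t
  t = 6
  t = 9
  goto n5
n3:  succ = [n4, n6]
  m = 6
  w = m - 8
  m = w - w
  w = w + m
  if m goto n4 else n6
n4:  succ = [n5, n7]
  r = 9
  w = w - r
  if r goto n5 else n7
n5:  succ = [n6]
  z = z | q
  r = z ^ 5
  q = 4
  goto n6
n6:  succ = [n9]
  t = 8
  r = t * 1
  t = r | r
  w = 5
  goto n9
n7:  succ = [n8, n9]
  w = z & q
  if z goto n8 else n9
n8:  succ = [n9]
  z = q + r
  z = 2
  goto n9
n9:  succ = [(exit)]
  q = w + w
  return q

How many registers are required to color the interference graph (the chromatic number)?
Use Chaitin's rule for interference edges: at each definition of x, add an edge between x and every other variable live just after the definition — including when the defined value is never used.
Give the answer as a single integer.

Answer: 4

Analysis:
def/use:
  n0: {q,z} / ∅
  n1: {t} / ∅
  n2: {t} / {t}
  n3: {m,w} / ∅
  n4: {r,w} / {w}
  n5: {q,r,z} / {q,z}
  n6: {r,t,w} / ∅
  n7: {w} / {q,z}
  n8: {z} / {q,r}
  n9: {q} / {w}

Liveness:
  n0: in=∅ out={q,z}
  n1: in={q,z} out={q,t,z}
  n2: in={q,t,z} out={q,z}
  n3: in={q,z} out={q,w,z}
  n4: in={q,w,z} out={q,r,z}
  n5: in={q,z} out=∅
  n6: in=∅ out={w}
  n7: in={q,r,z} out={q,r,w}
  n8: in={q,r,w} out={w}
  n9: in={w} out=∅

Conflict graph:
  m: {q,w,z}
  q: {m,r,t,w,z}
  r: {q,w,z}
  t: {q,z}
  w: {m,q,r,z}
  z: {m,q,r,t,w}

Chromatic number:
  {m,q,w,z} pairwise interfere (4-clique) ⇒ χ ≥ 4
  assign m→R3 q→R0 r→R3 t→R2 w→R2 z→R1 — no edge inside a register ⇒ χ ≤ 4
  χ = 4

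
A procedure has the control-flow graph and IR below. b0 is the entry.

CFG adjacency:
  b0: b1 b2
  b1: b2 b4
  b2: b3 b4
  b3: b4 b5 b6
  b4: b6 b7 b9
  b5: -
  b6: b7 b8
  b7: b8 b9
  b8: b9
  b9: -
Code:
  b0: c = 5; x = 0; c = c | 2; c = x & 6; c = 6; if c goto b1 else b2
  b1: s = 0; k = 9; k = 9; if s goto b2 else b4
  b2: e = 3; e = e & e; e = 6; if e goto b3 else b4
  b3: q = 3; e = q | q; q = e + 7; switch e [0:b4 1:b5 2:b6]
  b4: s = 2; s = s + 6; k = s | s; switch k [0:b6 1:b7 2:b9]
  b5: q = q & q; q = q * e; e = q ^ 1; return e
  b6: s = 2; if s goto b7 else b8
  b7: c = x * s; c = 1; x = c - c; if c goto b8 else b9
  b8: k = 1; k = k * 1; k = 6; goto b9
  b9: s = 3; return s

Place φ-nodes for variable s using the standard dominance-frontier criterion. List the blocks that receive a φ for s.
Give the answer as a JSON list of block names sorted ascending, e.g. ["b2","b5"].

Answer: ["b2", "b4", "b6", "b7", "b8", "b9"]

Analysis:
idom tree: b1←b0 b2←b0 b3←b2 b4←b0 b5←b3 b6←b0 b7←b0 b8←b0 b9←b0
Dom at joins:
  b2: preds {b0,b1}: {b0} ∩ {b0,b1} = {b0}; idom=b0
  b4: preds {b1,b2,b3}: {b0,b1} ∩ {b0,b2} ∩ {b0,b2,b3} = {b0}; idom=b0
  b6: preds {b3,b4}: {b0,b2,b3} ∩ {b0,b4} = {b0}; idom=b0
  b7: preds {b4,b6}: {b0,b4} ∩ {b0,b6} = {b0}; idom=b0
  b8: preds {b6,b7}: {b0,b6} ∩ {b0,b7} = {b0}; idom=b0
  b9: preds {b4,b7,b8}: {b0,b4} ∩ {b0,b7} ∩ {b0,b8} = {b0}; idom=b0

DF walk-up:
  join b2 pred b0: · stop@b0
  join b2 pred b1: b1 stop@b0
  join b4 pred b1: b1 stop@b0
  join b4 pred b2: b2 stop@b0
  join b4 pred b3: b3→b2 stop@b0
  join b6 pred b3: b3→b2 stop@b0
  join b6 pred b4: b4 stop@b0
  join b7 pred b4: b4 stop@b0
  join b7 pred b6: b6 stop@b0
  join b8 pred b6: b6 stop@b0
  join b8 pred b7: b7 stop@b0
  join b9 pred b4: b4 stop@b0
  join b9 pred b7: b7 stop@b0
  join b9 pred b8: b8 stop@b0
  b0: DF=∅
  b1: DF={b2,b4}
  b2: DF={b4,b6}
  b3: DF={b4,b6}
  b4: DF={b6,b7,b9}
  b5: DF=∅
  b6: DF={b7,b8}
  b7: DF={b8,b9}
  b8: DF={b9}
  b9: DF=∅

φ for s: defs {b1,b4,b6,b9}
  DF⁺ = {b2,b4,b6,b7,b8,b9}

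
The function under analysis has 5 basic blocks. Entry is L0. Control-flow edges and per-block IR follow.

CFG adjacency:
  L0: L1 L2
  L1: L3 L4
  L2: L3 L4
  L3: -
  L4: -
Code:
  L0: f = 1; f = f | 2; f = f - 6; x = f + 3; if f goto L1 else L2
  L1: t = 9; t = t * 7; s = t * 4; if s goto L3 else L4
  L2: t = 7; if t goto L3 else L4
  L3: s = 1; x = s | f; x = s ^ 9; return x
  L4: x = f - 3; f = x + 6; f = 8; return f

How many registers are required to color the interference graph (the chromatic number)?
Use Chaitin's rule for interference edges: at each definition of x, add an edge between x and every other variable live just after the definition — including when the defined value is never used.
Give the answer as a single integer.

def/use:
  L0: {f,x} / ∅
  L1: {s,t} / ∅
  L2: {t} / ∅
  L3: {s,x} / {f}
  L4: {f,x} / {f}

Backward fixpoint:
  live L0: ∅→{f}
  live L1: {f}→{f}
  live L2: {f}→{f}
  live L3: {f}→∅
  live L4: {f}→∅

Conflict graph:
  f: {s,t,x}
  s: {f,x}
  t: {f}
  x: {f,s}

Registers:
  lower bound: {f,s,x} mutually conflict ⇒ χ ≥ 3
  assign f→c0 s→c1 t→c1 x→c2 — no edge inside a register ⇒ χ ≤ 3
  χ = 3

Answer: 3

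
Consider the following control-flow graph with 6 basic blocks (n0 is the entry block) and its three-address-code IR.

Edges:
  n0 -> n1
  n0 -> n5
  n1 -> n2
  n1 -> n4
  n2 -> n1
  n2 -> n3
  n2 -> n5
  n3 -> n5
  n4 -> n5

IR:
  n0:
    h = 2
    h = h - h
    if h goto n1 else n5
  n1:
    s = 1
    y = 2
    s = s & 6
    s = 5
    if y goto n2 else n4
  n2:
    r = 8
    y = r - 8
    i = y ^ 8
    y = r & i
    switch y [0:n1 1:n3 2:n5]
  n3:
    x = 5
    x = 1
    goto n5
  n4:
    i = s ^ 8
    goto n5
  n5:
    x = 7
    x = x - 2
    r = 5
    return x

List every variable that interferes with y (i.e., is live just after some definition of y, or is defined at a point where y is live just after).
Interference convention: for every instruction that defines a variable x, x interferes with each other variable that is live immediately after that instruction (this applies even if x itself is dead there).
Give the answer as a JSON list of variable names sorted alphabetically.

Block summaries:
  n0: {h} / ∅
  n1: {s,y} / ∅
  n2: {i,r,y} / ∅
  n3: {x} / ∅
  n4: {i} / {s}
  n5: {r,x} / ∅

Backward fixpoint:
  live n0: ∅→∅
  live n1: ∅→{s}
  live n2: ∅→∅
  live n3: ∅→∅
  live n4: {s}→∅
  live n5: ∅→∅

Interfere edges:
  h↔∅
  i↔{r}
  r↔{i,x,y}
  s↔{y}
  x↔{r}
  y↔{r,s}

N(y) = ["r", "s"]

Answer: ["r", "s"]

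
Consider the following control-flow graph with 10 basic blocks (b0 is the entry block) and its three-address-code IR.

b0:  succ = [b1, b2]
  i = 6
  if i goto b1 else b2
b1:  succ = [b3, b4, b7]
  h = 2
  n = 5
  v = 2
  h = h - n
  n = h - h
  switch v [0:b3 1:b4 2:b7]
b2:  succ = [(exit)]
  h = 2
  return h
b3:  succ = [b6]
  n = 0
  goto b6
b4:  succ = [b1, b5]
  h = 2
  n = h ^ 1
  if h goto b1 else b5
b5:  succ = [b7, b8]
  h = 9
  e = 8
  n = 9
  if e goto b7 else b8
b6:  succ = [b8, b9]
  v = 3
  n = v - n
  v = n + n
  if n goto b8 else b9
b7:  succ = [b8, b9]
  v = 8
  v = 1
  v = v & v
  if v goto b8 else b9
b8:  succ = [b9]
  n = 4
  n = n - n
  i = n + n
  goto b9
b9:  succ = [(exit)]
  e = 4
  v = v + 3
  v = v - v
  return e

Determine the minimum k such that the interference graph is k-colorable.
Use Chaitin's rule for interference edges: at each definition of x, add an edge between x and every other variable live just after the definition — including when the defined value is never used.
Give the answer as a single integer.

Answer: 3

Derivation:
def/use:
  b0: {i} / ∅
  b1: {h,n,v} / ∅
  b2: {h} / ∅
  b3: {n} / ∅
  b4: {h,n} / ∅
  b5: {e,h,n} / ∅
  b6: {n,v} / {n}
  b7: {v} / ∅
  b8: {i,n} / ∅
  b9: {e,v} / {v}

Backward fixpoint:
  b0 li=∅ lo=∅
  b1 li=∅ lo={v}
  b2 li=∅ lo=∅
  b3 li=∅ lo={n}
  b4 li={v} lo={v}
  b5 li={v} lo={v}
  b6 li={n} lo={v}
  b7 li=∅ lo={v}
  b8 li={v} lo={v}
  b9 li={v} lo=∅

Conflict graph:
  e↔{n,v}
  h↔{n,v}
  i↔{v}
  n↔{e,h,v}
  v↔{e,h,i,n}

Chromatic number:
  clique {e,n,v} ⇒ need ≥ 3
  assign e→r2 h→r2 i→r1 n→r1 v→r0 — no edge inside a register ⇒ χ ≤ 3
  χ = 3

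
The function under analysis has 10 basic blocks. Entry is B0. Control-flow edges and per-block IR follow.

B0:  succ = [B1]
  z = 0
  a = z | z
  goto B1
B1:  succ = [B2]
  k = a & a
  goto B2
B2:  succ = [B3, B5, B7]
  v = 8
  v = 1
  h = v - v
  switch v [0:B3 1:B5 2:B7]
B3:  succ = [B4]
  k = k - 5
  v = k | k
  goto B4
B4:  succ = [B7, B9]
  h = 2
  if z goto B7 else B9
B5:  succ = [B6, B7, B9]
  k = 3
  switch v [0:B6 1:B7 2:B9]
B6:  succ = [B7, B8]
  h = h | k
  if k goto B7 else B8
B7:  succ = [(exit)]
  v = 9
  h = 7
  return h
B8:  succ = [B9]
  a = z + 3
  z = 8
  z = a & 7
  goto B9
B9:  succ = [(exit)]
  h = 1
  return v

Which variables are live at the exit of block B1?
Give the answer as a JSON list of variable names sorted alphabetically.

Per-block:
  B0 def {a,z} use ∅
  B1 def {k} use {a}
  B2 def {h,v} use ∅
  B3 def {k,v} use {k}
  B4 def {h} use {z}
  B5 def {k} use {v}
  B6 def {h} use {h,k}
  B7 def {h,v} use ∅
  B8 def {a,z} use {z}
  B9 def {h} use {v}

Backward fixpoint:
  live B0: ∅→{a,z}
  live B1: {a,z}→{k,z}
  live B2: {k,z}→{h,k,v,z}
  live B3: {k,z}→{v,z}
  live B4: {v,z}→{v}
  live B5: {h,v,z}→{h,k,v,z}
  live B6: {h,k,v,z}→{v,z}
  live B7: ∅→∅
  live B8: {v,z}→{v}
  live B9: {v}→∅

live-out(B1) = ["k", "z"]

Answer: ["k", "z"]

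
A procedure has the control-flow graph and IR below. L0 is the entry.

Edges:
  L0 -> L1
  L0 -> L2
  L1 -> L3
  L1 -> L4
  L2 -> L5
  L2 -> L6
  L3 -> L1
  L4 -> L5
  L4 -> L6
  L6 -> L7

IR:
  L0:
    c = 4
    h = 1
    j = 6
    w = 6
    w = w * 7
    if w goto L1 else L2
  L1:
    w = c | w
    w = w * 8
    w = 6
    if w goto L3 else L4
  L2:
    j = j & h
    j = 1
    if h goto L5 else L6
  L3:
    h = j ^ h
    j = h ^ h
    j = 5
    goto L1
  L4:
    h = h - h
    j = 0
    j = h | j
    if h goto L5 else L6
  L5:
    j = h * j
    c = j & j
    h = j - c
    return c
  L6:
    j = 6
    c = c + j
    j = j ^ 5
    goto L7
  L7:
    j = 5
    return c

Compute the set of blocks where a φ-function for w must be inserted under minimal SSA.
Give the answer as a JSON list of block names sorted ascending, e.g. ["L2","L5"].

idom tree: L1←L0 L2←L0 L3←L1 L4←L1 L5←L0 L6←L0 L7←L6
Dom at joins:
  L1: preds {L0,L3}: {L0} ∩ {L0,L1,L3} = {L0}; idom=L0
  L5: preds {L2,L4}: {L0,L2} ∩ {L0,L1,L4} = {L0}; idom=L0
  L6: preds {L2,L4}: {L0,L2} ∩ {L0,L1,L4} = {L0}; idom=L0

DF walk-up:
  join L1 pred L0: · stop@L0
  join L1 pred L3: L3→L1 stop@L0
  join L5 pred L2: L2 stop@L0
  join L5 pred L4: L4→L1 stop@L0
  join L6 pred L2: L2 stop@L0
  join L6 pred L4: L4→L1 stop@L0
  L0: DF=∅
  L1: DF={L1,L5,L6}
  L2: DF={L5,L6}
  L3: DF={L1}
  L4: DF={L5,L6}
  L5: DF=∅
  L6: DF=∅
  L7: DF=∅

φ for w: defs {L0,L1}
  DF⁺ = {L1,L5,L6}

Answer: ["L1", "L5", "L6"]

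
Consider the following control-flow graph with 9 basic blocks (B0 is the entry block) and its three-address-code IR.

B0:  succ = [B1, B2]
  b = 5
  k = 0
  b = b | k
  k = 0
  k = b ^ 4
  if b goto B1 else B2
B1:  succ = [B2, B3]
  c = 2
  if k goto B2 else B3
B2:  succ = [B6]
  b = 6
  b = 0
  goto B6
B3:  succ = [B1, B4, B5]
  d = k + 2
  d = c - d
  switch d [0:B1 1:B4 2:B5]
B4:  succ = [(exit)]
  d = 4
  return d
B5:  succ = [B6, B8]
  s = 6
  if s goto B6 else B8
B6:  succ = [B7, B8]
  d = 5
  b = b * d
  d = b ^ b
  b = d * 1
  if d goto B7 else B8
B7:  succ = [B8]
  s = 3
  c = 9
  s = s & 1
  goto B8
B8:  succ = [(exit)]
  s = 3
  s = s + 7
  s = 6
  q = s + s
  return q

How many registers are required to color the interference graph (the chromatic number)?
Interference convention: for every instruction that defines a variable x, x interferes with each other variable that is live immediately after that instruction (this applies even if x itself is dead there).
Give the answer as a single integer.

Per-block:
  B0 def {b,k} use ∅
  B1 def {c} use {k}
  B2 def {b} use ∅
  B3 def {d} use {c,k}
  B4 def {d} use ∅
  B5 def {s} use ∅
  B6 def {b,d} use {b}
  B7 def {c,s} use ∅
  B8 def {q,s} use ∅

Backward fixpoint:
  B0: in=∅ out={b,k}
  B1: in={b,k} out={b,c,k}
  B2: in=∅ out={b}
  B3: in={b,c,k} out={b,k}
  B4: in=∅ out=∅
  B5: in={b} out={b}
  B6: in={b} out=∅
  B7: in=∅ out=∅
  B8: in=∅ out=∅

Interference:
  b: {c,d,k,s}
  c: {b,d,k,s}
  d: {b,c,k}
  k: {b,c,d}
  q: ∅
  s: {b,c}

Colouring:
  lower bound: {b,c,d,k} mutually conflict ⇒ χ ≥ 4
  assign b→c0 c→c1 d→c2 k→c3 q→c0 s→c2 — no edge inside a register ⇒ χ ≤ 4
  χ = 4

Answer: 4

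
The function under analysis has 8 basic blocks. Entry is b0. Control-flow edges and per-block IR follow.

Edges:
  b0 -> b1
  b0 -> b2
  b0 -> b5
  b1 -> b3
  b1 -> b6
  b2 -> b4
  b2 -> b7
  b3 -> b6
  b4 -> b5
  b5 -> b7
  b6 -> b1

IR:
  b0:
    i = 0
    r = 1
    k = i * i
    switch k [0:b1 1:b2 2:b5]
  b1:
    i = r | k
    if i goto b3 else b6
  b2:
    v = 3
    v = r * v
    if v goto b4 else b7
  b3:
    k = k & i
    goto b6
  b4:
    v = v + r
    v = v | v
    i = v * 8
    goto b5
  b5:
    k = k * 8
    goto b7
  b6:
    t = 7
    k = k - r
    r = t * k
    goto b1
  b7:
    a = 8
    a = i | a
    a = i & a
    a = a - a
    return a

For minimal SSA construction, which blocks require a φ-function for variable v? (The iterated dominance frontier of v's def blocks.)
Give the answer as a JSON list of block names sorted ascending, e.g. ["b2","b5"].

Answer: ["b5", "b7"]

Analysis:
idom tree: b1←b0 b2←b0 b3←b1 b4←b2 b5←b0 b6←b1 b7←b0
Dom at joins:
  b1: preds {b0,b6}: {b0} ∩ {b0,b1,b6} = {b0}; idom=b0
  b5: preds {b0,b4}: {b0} ∩ {b0,b2,b4} = {b0}; idom=b0
  b6: preds {b1,b3}: {b0,b1} ∩ {b0,b1,b3} = {b0,b1}; idom=b1
  b7: preds {b2,b5}: {b0,b2} ∩ {b0,b5} = {b0}; idom=b0

Frontier:
  b1←b0: walk · to b0
  b1←b6: walk b6→b1 to b0
  b5←b0: walk · to b0
  b5←b4: walk b4→b2 to b0
  b6←b1: walk · to b1
  b6←b3: walk b3 to b1
  b7←b2: walk b2 to b0
  b7←b5: walk b5 to b0
  b0 → ∅
  b1 → {b1}
  b2 → {b5,b7}
  b3 → {b6}
  b4 → {b5}
  b5 → {b7}
  b6 → {b1}
  b7 → ∅

φ for v: defs {b2,b4}
  DF⁺ = {b5,b7}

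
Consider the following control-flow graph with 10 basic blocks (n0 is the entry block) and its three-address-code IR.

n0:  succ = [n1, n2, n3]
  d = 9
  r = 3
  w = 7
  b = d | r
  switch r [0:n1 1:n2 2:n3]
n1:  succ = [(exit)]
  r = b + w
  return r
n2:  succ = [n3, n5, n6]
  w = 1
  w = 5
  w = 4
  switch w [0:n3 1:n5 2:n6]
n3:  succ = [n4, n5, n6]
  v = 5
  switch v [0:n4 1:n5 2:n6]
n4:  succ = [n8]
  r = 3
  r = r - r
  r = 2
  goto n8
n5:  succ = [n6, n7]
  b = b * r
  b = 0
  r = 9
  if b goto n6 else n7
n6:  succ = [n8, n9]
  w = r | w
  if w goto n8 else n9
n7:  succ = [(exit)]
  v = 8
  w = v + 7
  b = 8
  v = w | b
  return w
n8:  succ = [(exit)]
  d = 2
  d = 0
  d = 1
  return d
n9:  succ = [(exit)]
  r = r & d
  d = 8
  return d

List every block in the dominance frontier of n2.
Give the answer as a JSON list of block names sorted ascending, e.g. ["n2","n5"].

idom tree: n1←n0 n2←n0 n3←n0 n4←n3 n5←n0 n6←n0 n7←n5 n8←n0 n9←n6
Dom∩ at merges:
  n3: preds {n0,n2}: {n0} ∩ {n0,n2} = {n0}; idom=n0
  n5: preds {n2,n3}: {n0,n2} ∩ {n0,n3} = {n0}; idom=n0
  n6: preds {n2,n3,n5}: {n0,n2} ∩ {n0,n3} ∩ {n0,n5} = {n0}; idom=n0
  n8: preds {n4,n6}: {n0,n3,n4} ∩ {n0,n6} = {n0}; idom=n0

DF derivation:
  n3←n0: walk · to n0
  n3←n2: walk n2 to n0
  n5←n2: walk n2 to n0
  n5←n3: walk n3 to n0
  n6←n2: walk n2 to n0
  n6←n3: walk n3 to n0
  n6←n5: walk n5 to n0
  n8←n4: walk n4→n3 to n0
  n8←n6: walk n6 to n0
  DF(n0)=∅
  DF(n1)=∅
  DF(n2)={n3,n5,n6}
  DF(n3)={n5,n6,n8}
  DF(n4)={n8}
  DF(n5)={n6}
  DF(n6)={n8}
  DF(n7)=∅
  DF(n8)=∅
  DF(n9)=∅

DF(n2) = ["n3", "n5", "n6"]

Answer: ["n3", "n5", "n6"]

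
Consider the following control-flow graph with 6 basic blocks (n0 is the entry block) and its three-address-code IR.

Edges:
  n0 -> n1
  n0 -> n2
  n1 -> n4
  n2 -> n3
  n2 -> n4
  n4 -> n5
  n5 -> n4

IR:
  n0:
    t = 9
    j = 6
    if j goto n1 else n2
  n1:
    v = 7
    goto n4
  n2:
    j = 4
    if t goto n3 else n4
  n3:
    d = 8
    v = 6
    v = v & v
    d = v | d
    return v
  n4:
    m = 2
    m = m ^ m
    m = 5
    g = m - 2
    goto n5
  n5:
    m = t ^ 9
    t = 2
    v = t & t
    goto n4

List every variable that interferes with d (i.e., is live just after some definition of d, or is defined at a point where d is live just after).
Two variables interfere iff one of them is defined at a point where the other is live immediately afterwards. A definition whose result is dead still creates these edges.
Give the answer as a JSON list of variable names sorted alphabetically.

Answer: ["v"]

Derivation:
def/use:
  n0: {j,t} / ∅
  n1: {v} / ∅
  n2: {j} / {t}
  n3: {d,v} / ∅
  n4: {g,m} / ∅
  n5: {m,t,v} / {t}

Backward fixpoint:
  n0: in=∅ out={t}
  n1: in={t} out={t}
  n2: in={t} out={t}
  n3: in=∅ out=∅
  n4: in={t} out={t}
  n5: in={t} out={t}

Conflict graph:
  d: {v}
  g: {t}
  j: {t}
  m: {t}
  t: {g,j,m,v}
  v: {d,t}

N(d) = ["v"]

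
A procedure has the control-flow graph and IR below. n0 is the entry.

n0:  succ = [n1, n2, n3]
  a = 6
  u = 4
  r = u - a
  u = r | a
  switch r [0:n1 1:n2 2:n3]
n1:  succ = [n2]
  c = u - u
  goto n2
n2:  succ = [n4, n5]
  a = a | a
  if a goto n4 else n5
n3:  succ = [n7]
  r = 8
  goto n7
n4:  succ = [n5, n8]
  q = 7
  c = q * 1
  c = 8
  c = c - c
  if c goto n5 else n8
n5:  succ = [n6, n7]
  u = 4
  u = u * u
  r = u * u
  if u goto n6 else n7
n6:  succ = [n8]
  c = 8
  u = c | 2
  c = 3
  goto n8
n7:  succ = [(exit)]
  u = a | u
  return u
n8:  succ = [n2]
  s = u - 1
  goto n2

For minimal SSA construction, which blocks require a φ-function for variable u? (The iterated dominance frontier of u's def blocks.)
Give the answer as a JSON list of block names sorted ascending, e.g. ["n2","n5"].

Answer: ["n2", "n7", "n8"]

Derivation:
idom tree: n1←n0 n2←n0 n3←n0 n4←n2 n5←n2 n6←n5 n7←n0 n8←n2
Join-block Dom:
  n2: preds {n0,n1,n8}: {n0} ∩ {n0,n1} ∩ {n0,n2,n8} = {n0}; idom=n0
  n5: preds {n2,n4}: {n0,n2} ∩ {n0,n2,n4} = {n0,n2}; idom=n2
  n7: preds {n3,n5}: {n0,n3} ∩ {n0,n2,n5} = {n0}; idom=n0
  n8: preds {n4,n6}: {n0,n2,n4} ∩ {n0,n2,n5,n6} = {n0,n2}; idom=n2

DF walk-up:
  join n2 pred n0: · stop@n0
  join n2 pred n1: n1 stop@n0
  join n2 pred n8: n8→n2 stop@n0
  join n5 pred n2: · stop@n2
  join n5 pred n4: n4 stop@n2
  join n7 pred n3: n3 stop@n0
  join n7 pred n5: n5→n2 stop@n0
  join n8 pred n4: n4 stop@n2
  join n8 pred n6: n6→n5 stop@n2
  n0: DF=∅
  n1: DF={n2}
  n2: DF={n2,n7}
  n3: DF={n7}
  n4: DF={n5,n8}
  n5: DF={n7,n8}
  n6: DF={n8}
  n7: DF=∅
  n8: DF={n2}

φ for u: defs {n0,n5,n6,n7}
  DF⁺ = {n2,n7,n8}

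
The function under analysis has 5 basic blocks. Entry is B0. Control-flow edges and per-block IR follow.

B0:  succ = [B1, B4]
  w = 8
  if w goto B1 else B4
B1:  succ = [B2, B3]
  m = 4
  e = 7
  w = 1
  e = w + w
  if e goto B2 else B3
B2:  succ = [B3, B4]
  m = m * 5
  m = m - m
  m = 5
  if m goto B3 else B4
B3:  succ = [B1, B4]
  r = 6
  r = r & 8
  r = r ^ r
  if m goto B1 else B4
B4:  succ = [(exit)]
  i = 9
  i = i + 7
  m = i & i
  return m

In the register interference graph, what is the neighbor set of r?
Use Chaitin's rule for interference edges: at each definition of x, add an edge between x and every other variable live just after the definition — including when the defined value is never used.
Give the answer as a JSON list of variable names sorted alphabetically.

def/use:
  B0: {w} / ∅
  B1: {e,m,w} / ∅
  B2: {m} / {m}
  B3: {r} / {m}
  B4: {i,m} / ∅

Backward fixpoint:
  B0 li=∅ lo=∅
  B1 li=∅ lo={m}
  B2 li={m} lo={m}
  B3 li={m} lo=∅
  B4 li=∅ lo=∅

Interference:
  e — {m}
  i — ∅
  m — {e,r,w}
  r — {m}
  w — {m}

N(r) = ["m"]

Answer: ["m"]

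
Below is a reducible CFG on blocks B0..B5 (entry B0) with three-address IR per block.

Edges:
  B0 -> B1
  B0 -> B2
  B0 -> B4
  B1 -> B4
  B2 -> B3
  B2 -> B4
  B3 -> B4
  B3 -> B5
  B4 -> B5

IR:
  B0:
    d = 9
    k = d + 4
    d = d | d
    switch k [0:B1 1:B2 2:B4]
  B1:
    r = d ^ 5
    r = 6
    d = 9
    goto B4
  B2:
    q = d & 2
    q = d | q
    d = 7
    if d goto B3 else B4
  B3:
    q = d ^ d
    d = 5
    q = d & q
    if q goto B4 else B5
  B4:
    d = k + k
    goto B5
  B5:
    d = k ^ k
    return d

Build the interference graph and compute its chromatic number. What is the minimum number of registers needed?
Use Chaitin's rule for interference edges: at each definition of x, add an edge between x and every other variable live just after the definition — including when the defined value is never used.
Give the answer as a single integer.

Answer: 3

Analysis:
def/use:
  B0: {d,k} / ∅
  B1: {d,r} / {d}
  B2: {d,q} / {d}
  B3: {d,q} / {d}
  B4: {d} / {k}
  B5: {d} / {k}

Live sets:
  live B0: ∅→{d,k}
  live B1: {d,k}→{k}
  live B2: {d,k}→{d,k}
  live B3: {d,k}→{k}
  live B4: {k}→{k}
  live B5: {k}→∅

Interference:
  d↔{k,q}
  k↔{d,q,r}
  q↔{d,k}
  r↔{k}

Colouring:
  lower bound: {d,k,q} mutually conflict ⇒ χ ≥ 3
  assign d→r1 k→r0 q→r2 r→r1 — no edge inside a register ⇒ χ ≤ 3
  χ = 3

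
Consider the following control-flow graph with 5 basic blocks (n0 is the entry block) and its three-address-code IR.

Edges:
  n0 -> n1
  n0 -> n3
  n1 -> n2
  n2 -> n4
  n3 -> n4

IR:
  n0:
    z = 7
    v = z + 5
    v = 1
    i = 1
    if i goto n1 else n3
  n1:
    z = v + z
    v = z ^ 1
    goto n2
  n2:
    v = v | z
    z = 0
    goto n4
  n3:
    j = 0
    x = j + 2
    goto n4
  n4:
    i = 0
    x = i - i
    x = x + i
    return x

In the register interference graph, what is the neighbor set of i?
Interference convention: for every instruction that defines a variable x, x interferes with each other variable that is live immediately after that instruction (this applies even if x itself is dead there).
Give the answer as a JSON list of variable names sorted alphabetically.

Answer: ["v", "x", "z"]

Derivation:
def/use:
  n0: {i,v,z} / ∅
  n1: {v,z} / {v,z}
  n2: {v,z} / {v,z}
  n3: {j,x} / ∅
  n4: {i,x} / ∅

Liveness:
  n0 li=∅ lo={v,z}
  n1 li={v,z} lo={v,z}
  n2 li={v,z} lo=∅
  n3 li=∅ lo=∅
  n4 li=∅ lo=∅

Interfere edges:
  i: {v,x,z}
  j: ∅
  v: {i,z}
  x: {i}
  z: {i,v}

N(i) = ["v", "x", "z"]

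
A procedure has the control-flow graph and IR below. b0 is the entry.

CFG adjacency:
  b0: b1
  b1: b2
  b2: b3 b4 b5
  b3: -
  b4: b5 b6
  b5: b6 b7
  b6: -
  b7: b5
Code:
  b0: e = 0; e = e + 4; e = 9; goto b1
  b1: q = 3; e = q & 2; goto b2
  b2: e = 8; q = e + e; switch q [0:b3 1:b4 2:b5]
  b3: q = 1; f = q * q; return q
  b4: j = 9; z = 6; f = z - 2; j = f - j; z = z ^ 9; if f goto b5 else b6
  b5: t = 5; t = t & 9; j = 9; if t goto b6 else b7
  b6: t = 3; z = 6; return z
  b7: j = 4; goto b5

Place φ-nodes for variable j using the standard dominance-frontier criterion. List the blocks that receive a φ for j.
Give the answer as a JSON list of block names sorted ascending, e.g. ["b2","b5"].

idom tree: b1←b0 b2←b1 b3←b2 b4←b2 b5←b2 b6←b2 b7←b5
Dom at joins:
  b5: preds {b2,b4,b7}: {b0,b1,b2} ∩ {b0,b1,b2,b4} ∩ {b0,b1,b2,b5,b7} = {b0,b1,b2}; idom=b2
  b6: preds {b4,b5}: {b0,b1,b2,b4} ∩ {b0,b1,b2,b5} = {b0,b1,b2}; idom=b2

DF derivation:
  join b5 pred b2: · stop@b2
  join b5 pred b4: b4 stop@b2
  join b5 pred b7: b7→b5 stop@b2
  join b6 pred b4: b4 stop@b2
  join b6 pred b5: b5 stop@b2
  b0 → ∅
  b1 → ∅
  b2 → ∅
  b3 → ∅
  b4 → {b5,b6}
  b5 → {b5,b6}
  b6 → ∅
  b7 → {b5}

φ for j: defs {b4,b5,b7}
  DF⁺ = {b5,b6}

Answer: ["b5", "b6"]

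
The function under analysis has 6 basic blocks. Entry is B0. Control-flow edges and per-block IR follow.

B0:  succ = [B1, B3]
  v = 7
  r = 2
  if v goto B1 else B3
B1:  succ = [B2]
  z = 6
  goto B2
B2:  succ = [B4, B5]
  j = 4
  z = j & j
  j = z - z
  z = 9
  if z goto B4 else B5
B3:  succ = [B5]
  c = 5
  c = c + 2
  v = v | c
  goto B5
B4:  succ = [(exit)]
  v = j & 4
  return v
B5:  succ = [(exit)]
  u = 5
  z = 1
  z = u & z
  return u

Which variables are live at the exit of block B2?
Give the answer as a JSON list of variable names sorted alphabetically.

Answer: ["j"]

Working:
def/use:
  B0: def={r,v} ue=∅
  B1: def={z} ue=∅
  B2: def={j,z} ue=∅
  B3: def={c,v} ue={v}
  B4: def={v} ue={j}
  B5: def={u,z} ue=∅

Liveness:
  B0: in=∅ out={v}
  B1: in=∅ out=∅
  B2: in=∅ out={j}
  B3: in={v} out=∅
  B4: in={j} out=∅
  B5: in=∅ out=∅

live-out(B2) = ["j"]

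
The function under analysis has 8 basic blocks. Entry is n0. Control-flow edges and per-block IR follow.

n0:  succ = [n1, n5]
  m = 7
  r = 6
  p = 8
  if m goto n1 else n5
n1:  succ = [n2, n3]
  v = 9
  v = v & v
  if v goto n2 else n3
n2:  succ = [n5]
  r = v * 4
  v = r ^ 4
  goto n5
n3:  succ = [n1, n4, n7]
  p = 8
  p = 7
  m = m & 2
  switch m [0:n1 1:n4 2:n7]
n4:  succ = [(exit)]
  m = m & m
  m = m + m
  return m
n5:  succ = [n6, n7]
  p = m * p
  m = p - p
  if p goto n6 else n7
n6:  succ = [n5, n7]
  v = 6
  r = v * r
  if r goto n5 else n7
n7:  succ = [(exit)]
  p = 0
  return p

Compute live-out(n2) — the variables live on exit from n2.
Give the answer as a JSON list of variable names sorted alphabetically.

def/use:
  n0: {m,p,r} / ∅
  n1: {v} / ∅
  n2: {r,v} / {v}
  n3: {m,p} / {m}
  n4: {m} / {m}
  n5: {m,p} / {m,p}
  n6: {r,v} / {r}
  n7: {p} / ∅

Liveness:
  n0 li=∅ lo={m,p,r}
  n1 li={m,p} lo={m,p,v}
  n2 li={m,p,v} lo={m,p,r}
  n3 li={m} lo={m,p}
  n4 li={m} lo=∅
  n5 li={m,p,r} lo={m,p,r}
  n6 li={m,p,r} lo={m,p,r}
  n7 li=∅ lo=∅

live-out(n2) = ["m", "p", "r"]

Answer: ["m", "p", "r"]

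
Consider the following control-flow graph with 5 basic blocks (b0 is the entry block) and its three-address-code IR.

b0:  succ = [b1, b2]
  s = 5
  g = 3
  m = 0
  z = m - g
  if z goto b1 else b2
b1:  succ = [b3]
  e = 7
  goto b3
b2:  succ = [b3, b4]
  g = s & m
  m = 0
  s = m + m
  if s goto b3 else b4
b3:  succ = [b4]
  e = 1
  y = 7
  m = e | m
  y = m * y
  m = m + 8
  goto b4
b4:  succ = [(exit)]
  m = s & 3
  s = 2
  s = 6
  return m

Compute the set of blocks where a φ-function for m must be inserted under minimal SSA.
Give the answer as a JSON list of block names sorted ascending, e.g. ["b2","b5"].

idom tree: b1←b0 b2←b0 b3←b0 b4←b0
Join-block Dom:
  b3: preds {b1,b2}: {b0,b1} ∩ {b0,b2} = {b0}; idom=b0
  b4: preds {b2,b3}: {b0,b2} ∩ {b0,b3} = {b0}; idom=b0

DF derivation:
  join b3 pred b1: b1 stop@b0
  join b3 pred b2: b2 stop@b0
  join b4 pred b2: b2 stop@b0
  join b4 pred b3: b3 stop@b0
  b0 → ∅
  b1 → {b3}
  b2 → {b3,b4}
  b3 → {b4}
  b4 → ∅

φ for m: defs {b0,b2,b3,b4}
  DF⁺ = {b3,b4}

Answer: ["b3", "b4"]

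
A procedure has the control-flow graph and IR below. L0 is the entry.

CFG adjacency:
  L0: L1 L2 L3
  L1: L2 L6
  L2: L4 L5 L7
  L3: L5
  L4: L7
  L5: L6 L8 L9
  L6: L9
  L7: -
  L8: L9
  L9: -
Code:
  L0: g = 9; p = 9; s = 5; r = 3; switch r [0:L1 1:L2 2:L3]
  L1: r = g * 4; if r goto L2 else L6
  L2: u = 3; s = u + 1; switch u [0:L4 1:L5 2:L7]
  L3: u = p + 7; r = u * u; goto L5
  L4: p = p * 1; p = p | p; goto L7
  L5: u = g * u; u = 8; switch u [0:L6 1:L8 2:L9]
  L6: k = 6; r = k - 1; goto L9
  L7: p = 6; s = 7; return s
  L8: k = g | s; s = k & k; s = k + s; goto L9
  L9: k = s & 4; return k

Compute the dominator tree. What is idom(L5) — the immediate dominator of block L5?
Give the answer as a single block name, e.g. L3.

Answer: L0

Derivation:
idom tree: L1←L0 L2←L0 L3←L0 L4←L2 L5←L0 L6←L0 L7←L2 L8←L5 L9←L0
Dom∩ at merges:
  L2: preds {L0,L1}: {L0} ∩ {L0,L1} = {L0}; idom=L0
  L5: preds {L2,L3}: {L0,L2} ∩ {L0,L3} = {L0}; idom=L0
  L6: preds {L1,L5}: {L0,L1} ∩ {L0,L5} = {L0}; idom=L0
  L7: preds {L2,L4}: {L0,L2} ∩ {L0,L2,L4} = {L0,L2}; idom=L2
  L9: preds {L5,L6,L8}: {L0,L5} ∩ {L0,L6} ∩ {L0,L5,L8} = {L0}; idom=L0

idom(L5) = L0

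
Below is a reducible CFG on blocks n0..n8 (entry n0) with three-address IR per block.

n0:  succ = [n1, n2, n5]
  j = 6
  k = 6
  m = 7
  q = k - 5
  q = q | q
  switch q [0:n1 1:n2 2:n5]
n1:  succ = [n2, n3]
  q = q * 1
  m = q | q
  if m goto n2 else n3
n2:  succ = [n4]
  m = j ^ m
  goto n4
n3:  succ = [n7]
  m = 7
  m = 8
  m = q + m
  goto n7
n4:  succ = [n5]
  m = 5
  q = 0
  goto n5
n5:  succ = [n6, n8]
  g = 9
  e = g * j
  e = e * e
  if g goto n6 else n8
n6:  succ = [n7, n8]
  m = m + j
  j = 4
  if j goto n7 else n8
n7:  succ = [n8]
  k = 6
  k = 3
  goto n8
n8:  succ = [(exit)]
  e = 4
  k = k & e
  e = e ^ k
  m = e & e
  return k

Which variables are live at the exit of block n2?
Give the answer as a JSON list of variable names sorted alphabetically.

Answer: ["j", "k"]

Derivation:
Per-block:
  n0 def {j,k,m,q} use ∅
  n1 def {m,q} use {q}
  n2 def {m} use {j,m}
  n3 def {m} use {q}
  n4 def {m,q} use ∅
  n5 def {e,g} use {j}
  n6 def {j,m} use {j,m}
  n7 def {k} use ∅
  n8 def {e,k,m} use {k}

Backward fixpoint:
  live n0: ∅→{j,k,m,q}
  live n1: {j,k,q}→{j,k,m,q}
  live n2: {j,k,m}→{j,k}
  live n3: {q}→∅
  live n4: {j,k}→{j,k,m}
  live n5: {j,k,m}→{j,k,m}
  live n6: {j,k,m}→{k}
  live n7: ∅→{k}
  live n8: {k}→∅

live-out(n2) = ["j", "k"]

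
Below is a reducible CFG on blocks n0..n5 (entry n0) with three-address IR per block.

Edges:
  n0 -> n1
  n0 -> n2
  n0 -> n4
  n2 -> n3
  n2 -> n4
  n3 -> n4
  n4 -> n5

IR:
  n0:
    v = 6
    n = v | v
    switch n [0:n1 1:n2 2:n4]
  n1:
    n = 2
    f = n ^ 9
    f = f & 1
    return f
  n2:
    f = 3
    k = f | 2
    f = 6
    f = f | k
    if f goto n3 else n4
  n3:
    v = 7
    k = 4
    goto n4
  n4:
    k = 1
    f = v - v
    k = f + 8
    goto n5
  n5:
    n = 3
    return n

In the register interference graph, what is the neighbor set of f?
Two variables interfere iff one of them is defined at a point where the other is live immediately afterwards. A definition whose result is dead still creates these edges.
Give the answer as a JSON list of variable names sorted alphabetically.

Answer: ["k", "v"]

Analysis:
Per-block:
  n0: {n,v} / ∅
  n1: {f,n} / ∅
  n2: {f,k} / ∅
  n3: {k,v} / ∅
  n4: {f,k} / {v}
  n5: {n} / ∅

Live sets:
  n0: in=∅ out={v}
  n1: in=∅ out=∅
  n2: in={v} out={v}
  n3: in=∅ out={v}
  n4: in={v} out=∅
  n5: in=∅ out=∅

Conflict graph:
  f: {k,v}
  k: {f,v}
  n: {v}
  v: {f,k,n}

N(f) = ["k", "v"]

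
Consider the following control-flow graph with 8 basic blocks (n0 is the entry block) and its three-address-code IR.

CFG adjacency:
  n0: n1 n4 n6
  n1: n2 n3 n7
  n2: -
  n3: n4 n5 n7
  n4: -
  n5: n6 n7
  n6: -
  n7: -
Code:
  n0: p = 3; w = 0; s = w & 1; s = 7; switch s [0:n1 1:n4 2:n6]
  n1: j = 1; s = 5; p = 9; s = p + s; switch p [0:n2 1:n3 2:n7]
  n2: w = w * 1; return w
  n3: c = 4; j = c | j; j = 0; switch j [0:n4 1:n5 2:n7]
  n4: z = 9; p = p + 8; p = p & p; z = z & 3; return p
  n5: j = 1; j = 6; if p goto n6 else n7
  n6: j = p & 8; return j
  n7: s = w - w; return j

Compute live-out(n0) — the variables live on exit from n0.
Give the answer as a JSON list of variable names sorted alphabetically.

Answer: ["p", "w"]

Analysis:
Per-block:
  n0 def {p,s,w} use ∅
  n1 def {j,p,s} use ∅
  n2 def {w} use {w}
  n3 def {c,j} use {j}
  n4 def {p,z} use {p}
  n5 def {j} use {p}
  n6 def {j} use {p}
  n7 def {s} use {j,w}

Backward fixpoint:
  n0: in=∅ out={p,w}
  n1: in={w} out={j,p,w}
  n2: in={w} out=∅
  n3: in={j,p,w} out={j,p,w}
  n4: in={p} out=∅
  n5: in={p,w} out={j,p,w}
  n6: in={p} out=∅
  n7: in={j,w} out=∅

live-out(n0) = ["p", "w"]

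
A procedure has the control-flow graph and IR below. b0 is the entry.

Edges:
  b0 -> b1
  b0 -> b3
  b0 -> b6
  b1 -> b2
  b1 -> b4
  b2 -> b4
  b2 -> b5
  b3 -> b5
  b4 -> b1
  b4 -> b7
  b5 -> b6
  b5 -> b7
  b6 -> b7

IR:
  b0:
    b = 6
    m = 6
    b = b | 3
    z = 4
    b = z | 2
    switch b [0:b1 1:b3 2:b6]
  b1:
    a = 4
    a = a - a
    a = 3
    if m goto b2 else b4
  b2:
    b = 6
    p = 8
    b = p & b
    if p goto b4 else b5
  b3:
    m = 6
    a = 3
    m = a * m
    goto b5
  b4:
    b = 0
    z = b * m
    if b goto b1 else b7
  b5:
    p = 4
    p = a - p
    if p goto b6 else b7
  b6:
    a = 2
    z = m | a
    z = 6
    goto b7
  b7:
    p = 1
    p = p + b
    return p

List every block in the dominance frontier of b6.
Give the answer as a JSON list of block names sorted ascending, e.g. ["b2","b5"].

idom tree: b1←b0 b2←b1 b3←b0 b4←b1 b5←b0 b6←b0 b7←b0
Join-block Dom:
  b1: preds {b0,b4}: {b0} ∩ {b0,b1,b4} = {b0}; idom=b0
  b4: preds {b1,b2}: {b0,b1} ∩ {b0,b1,b2} = {b0,b1}; idom=b1
  b5: preds {b2,b3}: {b0,b1,b2} ∩ {b0,b3} = {b0}; idom=b0
  b6: preds {b0,b5}: {b0} ∩ {b0,b5} = {b0}; idom=b0
  b7: preds {b4,b5,b6}: {b0,b1,b4} ∩ {b0,b5} ∩ {b0,b6} = {b0}; idom=b0

DF walk-up:
  b1←b0: walk · to b0
  b1←b4: walk b4→b1 to b0
  b4←b1: walk · to b1
  b4←b2: walk b2 to b1
  b5←b2: walk b2→b1 to b0
  b5←b3: walk b3 to b0
  b6←b0: walk · to b0
  b6←b5: walk b5 to b0
  b7←b4: walk b4→b1 to b0
  b7←b5: walk b5 to b0
  b7←b6: walk b6 to b0
  b0: DF=∅
  b1: DF={b1,b5,b7}
  b2: DF={b4,b5}
  b3: DF={b5}
  b4: DF={b1,b7}
  b5: DF={b6,b7}
  b6: DF={b7}
  b7: DF=∅

DF(b6) = ["b7"]

Answer: ["b7"]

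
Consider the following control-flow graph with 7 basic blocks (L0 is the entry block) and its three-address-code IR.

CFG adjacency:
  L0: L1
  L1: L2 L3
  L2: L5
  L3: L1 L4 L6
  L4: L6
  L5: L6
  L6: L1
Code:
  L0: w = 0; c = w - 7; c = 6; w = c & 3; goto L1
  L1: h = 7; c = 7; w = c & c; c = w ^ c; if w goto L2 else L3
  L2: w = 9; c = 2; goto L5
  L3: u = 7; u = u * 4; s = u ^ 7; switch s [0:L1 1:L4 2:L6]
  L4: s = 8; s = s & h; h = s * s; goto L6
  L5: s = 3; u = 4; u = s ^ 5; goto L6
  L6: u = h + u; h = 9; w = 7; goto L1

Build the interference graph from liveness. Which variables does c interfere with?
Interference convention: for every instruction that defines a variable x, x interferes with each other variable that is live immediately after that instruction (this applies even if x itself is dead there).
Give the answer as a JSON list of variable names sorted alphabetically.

Answer: ["h", "w"]

Analysis:
def/use:
  L0: {c,w} / ∅
  L1: {c,h,w} / ∅
  L2: {c,w} / ∅
  L3: {s,u} / ∅
  L4: {h,s} / {h}
  L5: {s,u} / ∅
  L6: {h,u,w} / {h,u}

Backward fixpoint:
  L0 li=∅ lo=∅
  L1 li=∅ lo={h}
  L2 li={h} lo={h}
  L3 li={h} lo={h,u}
  L4 li={h,u} lo={h,u}
  L5 li={h} lo={h,u}
  L6 li={h,u} lo=∅

Interfere edges:
  c — {h,w}
  h — {c,s,u,w}
  s — {h,u}
  u — {h,s}
  w — {c,h}

N(c) = ["h", "w"]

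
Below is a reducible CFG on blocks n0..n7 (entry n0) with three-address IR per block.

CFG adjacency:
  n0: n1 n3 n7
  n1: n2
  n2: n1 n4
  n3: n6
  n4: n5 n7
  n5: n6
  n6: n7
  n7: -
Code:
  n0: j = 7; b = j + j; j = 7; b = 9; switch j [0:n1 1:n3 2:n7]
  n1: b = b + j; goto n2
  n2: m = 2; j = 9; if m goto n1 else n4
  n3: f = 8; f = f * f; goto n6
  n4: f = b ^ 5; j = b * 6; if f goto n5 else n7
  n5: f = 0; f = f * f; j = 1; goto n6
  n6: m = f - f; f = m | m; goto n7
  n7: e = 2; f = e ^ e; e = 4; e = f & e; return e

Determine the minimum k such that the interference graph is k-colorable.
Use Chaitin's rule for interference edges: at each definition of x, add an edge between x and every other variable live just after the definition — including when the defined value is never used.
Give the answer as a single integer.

Per-block:
  n0: def={b,j} ue=∅
  n1: def={b} ue={b,j}
  n2: def={j,m} ue=∅
  n3: def={f} ue=∅
  n4: def={f,j} ue={b}
  n5: def={f,j} ue=∅
  n6: def={f,m} ue={f}
  n7: def={e,f} ue=∅

Liveness:
  live n0: ∅→{b,j}
  live n1: {b,j}→{b}
  live n2: {b}→{b,j}
  live n3: ∅→{f}
  live n4: {b}→∅
  live n5: ∅→{f}
  live n6: {f}→∅
  live n7: ∅→∅

Conflict graph:
  b: {f,j,m}
  e: {f}
  f: {b,e,j}
  j: {b,f,m}
  m: {b,j}

Colouring:
  clique {b,f,j} ⇒ need ≥ 3
  assign b→c0 e→c0 f→c1 j→c2 m→c1 — no edge inside a register ⇒ χ ≤ 3
  χ = 3

Answer: 3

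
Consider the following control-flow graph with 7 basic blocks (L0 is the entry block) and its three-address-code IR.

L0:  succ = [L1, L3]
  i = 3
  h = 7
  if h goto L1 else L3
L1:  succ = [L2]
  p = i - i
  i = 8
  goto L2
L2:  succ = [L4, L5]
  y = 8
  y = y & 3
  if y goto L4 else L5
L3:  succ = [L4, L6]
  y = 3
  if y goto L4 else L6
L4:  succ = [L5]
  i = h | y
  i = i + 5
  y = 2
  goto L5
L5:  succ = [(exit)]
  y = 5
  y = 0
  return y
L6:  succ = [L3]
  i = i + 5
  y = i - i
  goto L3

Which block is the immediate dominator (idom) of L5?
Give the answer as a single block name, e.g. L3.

Answer: L0

Analysis:
idom tree: L1←L0 L2←L1 L3←L0 L4←L0 L5←L0 L6←L3
Dom∩ at merges:
  L3: preds {L0,L6}: {L0} ∩ {L0,L3,L6} = {L0}; idom=L0
  L4: preds {L2,L3}: {L0,L1,L2} ∩ {L0,L3} = {L0}; idom=L0
  L5: preds {L2,L4}: {L0,L1,L2} ∩ {L0,L4} = {L0}; idom=L0

idom(L5) = L0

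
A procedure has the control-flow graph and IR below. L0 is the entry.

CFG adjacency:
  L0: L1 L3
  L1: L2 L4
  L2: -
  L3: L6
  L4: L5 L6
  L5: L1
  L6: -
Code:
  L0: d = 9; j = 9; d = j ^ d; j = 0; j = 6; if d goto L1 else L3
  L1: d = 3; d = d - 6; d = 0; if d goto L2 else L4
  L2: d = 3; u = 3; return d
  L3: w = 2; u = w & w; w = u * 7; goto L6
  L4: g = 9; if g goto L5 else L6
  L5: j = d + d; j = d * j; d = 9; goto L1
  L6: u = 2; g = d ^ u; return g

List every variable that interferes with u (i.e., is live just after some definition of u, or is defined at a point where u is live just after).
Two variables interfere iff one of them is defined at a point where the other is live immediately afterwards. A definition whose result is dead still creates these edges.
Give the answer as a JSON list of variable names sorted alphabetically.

Per-block:
  L0 def {d,j} use ∅
  L1 def {d} use ∅
  L2 def {d,u} use ∅
  L3 def {u,w} use ∅
  L4 def {g} use ∅
  L5 def {d,j} use {d}
  L6 def {g,u} use {d}

Live sets:
  live L0: ∅→{d}
  live L1: ∅→{d}
  live L2: ∅→∅
  live L3: {d}→{d}
  live L4: {d}→{d}
  live L5: {d}→∅
  live L6: {d}→∅

Interference:
  d↔{g,j,u,w}
  g↔{d}
  j↔{d}
  u↔{d}
  w↔{d}

N(u) = ["d"]

Answer: ["d"]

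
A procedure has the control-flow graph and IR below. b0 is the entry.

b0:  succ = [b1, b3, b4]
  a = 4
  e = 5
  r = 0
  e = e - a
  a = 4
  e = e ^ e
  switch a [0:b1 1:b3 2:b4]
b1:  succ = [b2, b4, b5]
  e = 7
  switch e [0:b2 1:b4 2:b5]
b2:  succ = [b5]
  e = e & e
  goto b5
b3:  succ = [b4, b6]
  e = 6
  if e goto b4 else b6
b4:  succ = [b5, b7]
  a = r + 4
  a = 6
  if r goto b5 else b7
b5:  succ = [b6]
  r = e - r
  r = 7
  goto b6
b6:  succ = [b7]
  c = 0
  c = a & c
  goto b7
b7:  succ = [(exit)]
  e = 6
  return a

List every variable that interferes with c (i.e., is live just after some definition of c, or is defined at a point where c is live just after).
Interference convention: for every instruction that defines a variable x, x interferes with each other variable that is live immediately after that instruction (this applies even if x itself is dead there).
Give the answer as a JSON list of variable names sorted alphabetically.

Answer: ["a"]

Derivation:
def/use:
  b0: {a,e,r} / ∅
  b1: {e} / ∅
  b2: {e} / {e}
  b3: {e} / ∅
  b4: {a} / {r}
  b5: {r} / {e,r}
  b6: {c} / {a}
  b7: {e} / {a}

Live sets:
  b0 li=∅ lo={a,e,r}
  b1 li={a,r} lo={a,e,r}
  b2 li={a,e,r} lo={a,e,r}
  b3 li={a,r} lo={a,e,r}
  b4 li={e,r} lo={a,e,r}
  b5 li={a,e,r} lo={a}
  b6 li={a} lo={a}
  b7 li={a} lo=∅

Interference:
  a: {c,e,r}
  c: {a}
  e: {a,r}
  r: {a,e}

N(c) = ["a"]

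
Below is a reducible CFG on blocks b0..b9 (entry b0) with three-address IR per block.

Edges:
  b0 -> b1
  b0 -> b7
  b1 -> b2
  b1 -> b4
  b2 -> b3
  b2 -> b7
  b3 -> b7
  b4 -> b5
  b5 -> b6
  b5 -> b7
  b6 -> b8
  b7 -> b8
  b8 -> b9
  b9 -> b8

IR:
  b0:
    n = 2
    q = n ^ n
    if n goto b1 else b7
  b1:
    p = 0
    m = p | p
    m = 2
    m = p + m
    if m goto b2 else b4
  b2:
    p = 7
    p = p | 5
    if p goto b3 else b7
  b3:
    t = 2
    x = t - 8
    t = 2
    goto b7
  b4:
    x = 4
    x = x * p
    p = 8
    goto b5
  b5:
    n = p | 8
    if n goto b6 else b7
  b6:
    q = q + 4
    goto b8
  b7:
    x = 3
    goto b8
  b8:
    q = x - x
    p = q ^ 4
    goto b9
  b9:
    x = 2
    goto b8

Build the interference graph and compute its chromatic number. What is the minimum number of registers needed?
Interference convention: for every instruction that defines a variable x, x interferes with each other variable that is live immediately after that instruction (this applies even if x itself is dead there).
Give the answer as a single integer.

Answer: 3

Analysis:
Block summaries:
  b0: {n,q} / ∅
  b1: {m,p} / ∅
  b2: {p} / ∅
  b3: {t,x} / ∅
  b4: {p,x} / {p}
  b5: {n} / {p}
  b6: {q} / {q}
  b7: {x} / ∅
  b8: {p,q} / {x}
  b9: {x} / ∅

Liveness:
  live b0: ∅→{q}
  live b1: {q}→{p,q}
  live b2: ∅→∅
  live b3: ∅→∅
  live b4: {p,q}→{p,q,x}
  live b5: {p,q,x}→{q,x}
  live b6: {q,x}→{x}
  live b7: ∅→{x}
  live b8: {x}→∅
  live b9: ∅→{x}

Interference:
  m↔{p,q}
  n↔{q,x}
  p↔{m,q,x}
  q↔{m,n,p,x}
  t↔∅
  x↔{n,p,q}

Chromatic number:
  {m,p,q} pairwise interfere (3-clique) ⇒ χ ≥ 3
  assign m→r2 n→r1 p→r1 q→r0 t→r0 x→r2 — no edge inside a register ⇒ χ ≤ 3
  χ = 3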